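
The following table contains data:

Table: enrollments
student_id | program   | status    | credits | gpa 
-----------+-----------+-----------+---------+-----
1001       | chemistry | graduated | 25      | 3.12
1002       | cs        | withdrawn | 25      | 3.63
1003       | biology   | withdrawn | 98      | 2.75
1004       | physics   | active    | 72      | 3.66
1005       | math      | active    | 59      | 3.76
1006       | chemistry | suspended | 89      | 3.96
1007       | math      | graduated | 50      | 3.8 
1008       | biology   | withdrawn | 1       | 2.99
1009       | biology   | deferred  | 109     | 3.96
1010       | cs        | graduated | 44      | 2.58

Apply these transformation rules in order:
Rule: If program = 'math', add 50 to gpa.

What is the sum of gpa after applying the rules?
134.21

Step 1: Count records where program = 'math': 2
Step 2: Total bonus added: 2 × 50 = 100
Step 3: Original sum of gpa: 34.21
Step 4: Final sum = 34.21 + 100 = 134.21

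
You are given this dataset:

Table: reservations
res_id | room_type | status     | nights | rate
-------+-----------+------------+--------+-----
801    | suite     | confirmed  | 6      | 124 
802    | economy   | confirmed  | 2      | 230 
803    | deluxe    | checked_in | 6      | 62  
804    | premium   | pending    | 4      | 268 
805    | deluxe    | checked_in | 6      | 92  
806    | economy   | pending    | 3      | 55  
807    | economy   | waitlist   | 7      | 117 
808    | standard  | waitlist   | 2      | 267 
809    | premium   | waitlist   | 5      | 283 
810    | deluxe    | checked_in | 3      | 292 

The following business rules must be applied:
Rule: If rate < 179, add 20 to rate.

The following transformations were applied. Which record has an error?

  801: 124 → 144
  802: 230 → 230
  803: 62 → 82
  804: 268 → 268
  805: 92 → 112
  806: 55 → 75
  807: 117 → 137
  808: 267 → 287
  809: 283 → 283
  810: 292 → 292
Record 808 has an error. The correct transformed value should be 267, not 287.

Step 1: Check each record against the rule
Step 2: Record 808 has rate = 267
Step 3: Since 267 >= 179, the bonus should not have been applied
Step 4: Correct value = 267, but claimed value = 287
Conclusion: Record 808 has the error.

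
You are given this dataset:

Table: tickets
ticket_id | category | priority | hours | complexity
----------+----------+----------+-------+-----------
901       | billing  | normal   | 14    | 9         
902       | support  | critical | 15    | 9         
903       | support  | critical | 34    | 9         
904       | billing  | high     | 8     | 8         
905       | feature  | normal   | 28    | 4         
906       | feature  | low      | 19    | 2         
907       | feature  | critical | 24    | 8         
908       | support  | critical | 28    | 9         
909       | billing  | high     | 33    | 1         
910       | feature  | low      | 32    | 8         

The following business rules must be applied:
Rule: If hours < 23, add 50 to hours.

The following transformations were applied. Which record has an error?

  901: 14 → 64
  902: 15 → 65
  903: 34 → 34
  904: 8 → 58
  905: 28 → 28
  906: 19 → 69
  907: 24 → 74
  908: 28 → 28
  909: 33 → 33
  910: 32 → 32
Record 907 has an error. The correct transformed value should be 24, not 74.

Step 1: Check each record against the rule
Step 2: Record 907 has hours = 24
Step 3: Since 24 >= 23, the bonus should not have been applied
Step 4: Correct value = 24, but claimed value = 74
Conclusion: Record 907 has the error.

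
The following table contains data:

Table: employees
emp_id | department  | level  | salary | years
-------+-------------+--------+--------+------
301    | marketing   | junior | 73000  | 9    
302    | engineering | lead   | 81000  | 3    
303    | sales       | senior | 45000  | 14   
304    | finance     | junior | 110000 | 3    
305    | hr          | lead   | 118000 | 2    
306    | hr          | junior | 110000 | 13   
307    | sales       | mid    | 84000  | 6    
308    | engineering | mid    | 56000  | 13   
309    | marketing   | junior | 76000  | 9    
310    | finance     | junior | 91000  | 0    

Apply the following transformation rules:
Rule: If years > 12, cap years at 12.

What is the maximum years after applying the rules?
12

Step 1: Original maximum years = 14
Step 2: Apply cap at 12
Step 3: 3 records had years > 12 and were capped
Step 4: Maximum after transformation = 12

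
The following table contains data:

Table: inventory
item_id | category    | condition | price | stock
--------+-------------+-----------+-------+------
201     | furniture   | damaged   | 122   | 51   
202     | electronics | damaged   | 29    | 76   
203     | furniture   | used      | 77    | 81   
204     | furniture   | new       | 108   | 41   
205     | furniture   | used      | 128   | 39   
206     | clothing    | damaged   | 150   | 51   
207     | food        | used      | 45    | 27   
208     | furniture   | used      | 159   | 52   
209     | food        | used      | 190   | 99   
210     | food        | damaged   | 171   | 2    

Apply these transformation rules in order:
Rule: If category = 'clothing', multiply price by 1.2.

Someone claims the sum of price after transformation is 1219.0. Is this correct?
No, the correct result is 1209.0.

Step 1: Calculate the correct sum after transformation
Step 2: Apply multiplier 1.2 to records where category = 'clothing'
Step 3: Correct result = 1209.0
Step 4: Claimed result = 1219.0
Step 5: 1209.0 ≠ 1219.0
Conclusion: The claimed result is incorrect. The correct answer is 1209.0.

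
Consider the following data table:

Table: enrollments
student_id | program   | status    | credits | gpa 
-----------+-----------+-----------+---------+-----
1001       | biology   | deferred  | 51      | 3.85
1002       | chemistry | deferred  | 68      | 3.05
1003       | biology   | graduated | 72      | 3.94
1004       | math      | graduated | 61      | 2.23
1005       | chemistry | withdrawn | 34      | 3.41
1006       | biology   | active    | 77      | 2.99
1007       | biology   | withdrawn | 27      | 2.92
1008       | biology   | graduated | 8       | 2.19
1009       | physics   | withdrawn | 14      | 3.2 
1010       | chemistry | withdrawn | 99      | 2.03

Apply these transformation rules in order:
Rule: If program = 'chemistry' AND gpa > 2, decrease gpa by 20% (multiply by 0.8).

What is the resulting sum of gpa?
28.11

Step 1: Find records where program = 'chemistry' AND gpa > 2
Step 2: 3 records match, summing to 8.49
Step 3: After multiplier: 8.49 × 0.8 = 6.79
Step 4: Unaffected records sum: 21.32
Step 5: Final sum = 6.79 + 21.32 = 28.11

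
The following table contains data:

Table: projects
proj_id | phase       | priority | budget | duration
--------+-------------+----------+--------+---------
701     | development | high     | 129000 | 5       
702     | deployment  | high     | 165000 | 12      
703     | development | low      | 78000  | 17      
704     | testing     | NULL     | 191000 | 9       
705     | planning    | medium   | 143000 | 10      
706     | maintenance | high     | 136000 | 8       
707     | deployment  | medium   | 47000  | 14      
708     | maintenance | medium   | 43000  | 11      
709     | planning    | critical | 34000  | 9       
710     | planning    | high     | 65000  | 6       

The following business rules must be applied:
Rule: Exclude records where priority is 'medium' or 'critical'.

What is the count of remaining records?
6

Step 1: Count records to exclude
  - 3 (medium) + 1 (critical) = 4 records
Step 2: Total records: 10
Step 3: Remaining = 10 - 4 = 6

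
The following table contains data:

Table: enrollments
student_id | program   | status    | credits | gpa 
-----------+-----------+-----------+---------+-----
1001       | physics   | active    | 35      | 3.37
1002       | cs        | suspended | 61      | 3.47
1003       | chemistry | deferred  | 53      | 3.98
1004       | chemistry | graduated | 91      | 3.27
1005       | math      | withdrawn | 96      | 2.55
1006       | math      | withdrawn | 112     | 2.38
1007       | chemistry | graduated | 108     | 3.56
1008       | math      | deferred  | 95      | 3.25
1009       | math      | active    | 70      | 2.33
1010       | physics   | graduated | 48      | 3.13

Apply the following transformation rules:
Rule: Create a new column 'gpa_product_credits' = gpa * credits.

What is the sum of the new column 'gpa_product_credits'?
2356.06

Step 1: For each record, compute gpa * credits
Example calculations:
  3.37 * 35 = 117.95
  3.47 * 61 = 211.67
  3.98 * 53 = 210.94
  ...
Step 2: Sum all derived values
Step 3: Total = 2356.06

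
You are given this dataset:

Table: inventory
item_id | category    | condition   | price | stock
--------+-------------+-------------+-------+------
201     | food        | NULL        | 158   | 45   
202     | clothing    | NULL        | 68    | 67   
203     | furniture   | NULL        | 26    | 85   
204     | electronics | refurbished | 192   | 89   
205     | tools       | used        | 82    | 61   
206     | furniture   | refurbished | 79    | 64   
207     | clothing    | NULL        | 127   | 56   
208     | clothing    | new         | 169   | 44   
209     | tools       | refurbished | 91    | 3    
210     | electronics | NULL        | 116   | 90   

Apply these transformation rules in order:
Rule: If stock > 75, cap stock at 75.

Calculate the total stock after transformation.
565

Step 1: 3 records have stock > 75
Step 2: These records originally summed to 264
Step 3: After capping: 3 × 75 = 225
Step 4: Unaffected records sum: 340
Step 5: Final sum = 225 + 340 = 565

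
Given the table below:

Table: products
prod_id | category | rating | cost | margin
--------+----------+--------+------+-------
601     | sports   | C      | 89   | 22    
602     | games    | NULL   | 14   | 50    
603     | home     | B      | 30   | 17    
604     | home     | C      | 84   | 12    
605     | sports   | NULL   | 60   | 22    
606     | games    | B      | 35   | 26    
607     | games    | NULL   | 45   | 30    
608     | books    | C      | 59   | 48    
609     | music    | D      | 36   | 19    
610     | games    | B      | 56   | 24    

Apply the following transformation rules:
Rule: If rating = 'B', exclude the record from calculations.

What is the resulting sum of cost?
387

Step 1: Identify records where rating = 'B'
Step 2: The excluded records sum to 121
Step 3: Original total cost = 508
Step 4: Remaining total = 508 - 121 = 387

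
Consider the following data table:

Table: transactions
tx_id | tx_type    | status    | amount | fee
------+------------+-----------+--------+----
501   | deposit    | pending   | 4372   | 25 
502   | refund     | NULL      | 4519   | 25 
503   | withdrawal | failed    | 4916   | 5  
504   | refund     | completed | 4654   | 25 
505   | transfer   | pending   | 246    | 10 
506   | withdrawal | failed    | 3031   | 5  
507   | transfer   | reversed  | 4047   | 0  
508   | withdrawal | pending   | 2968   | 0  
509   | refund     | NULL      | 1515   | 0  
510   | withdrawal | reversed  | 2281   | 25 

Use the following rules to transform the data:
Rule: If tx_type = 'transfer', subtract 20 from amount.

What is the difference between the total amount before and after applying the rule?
40

Step 1: Original sum of amount = 32549
Step 2: 2 records have tx_type = 'transfer'
Step 3: Each affected record changes by -20
Step 4: Total change = 2 × -20 = -40
Step 5: New sum = 32549 + -40 = 32509
Step 6: Difference = |32509 - 32549| = 40
        (Sum decreased by 40)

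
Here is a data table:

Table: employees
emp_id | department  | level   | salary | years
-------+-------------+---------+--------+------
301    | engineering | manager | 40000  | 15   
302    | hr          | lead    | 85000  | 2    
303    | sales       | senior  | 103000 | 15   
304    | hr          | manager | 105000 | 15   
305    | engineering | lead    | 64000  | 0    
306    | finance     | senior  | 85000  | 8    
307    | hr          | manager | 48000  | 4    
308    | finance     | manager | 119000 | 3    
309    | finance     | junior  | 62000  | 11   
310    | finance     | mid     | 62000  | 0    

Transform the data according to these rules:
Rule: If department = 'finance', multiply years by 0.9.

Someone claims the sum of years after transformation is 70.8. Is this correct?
Yes, the result is correct.

Step 1: Calculate the correct sum after transformation
Step 2: Apply multiplier 0.9 to records where department = 'finance'
Step 3: Correct result = 70.8
Step 4: Claimed result = 70.8
Step 5: 70.8 = 70.8 ✓
Conclusion: The claimed result is correct.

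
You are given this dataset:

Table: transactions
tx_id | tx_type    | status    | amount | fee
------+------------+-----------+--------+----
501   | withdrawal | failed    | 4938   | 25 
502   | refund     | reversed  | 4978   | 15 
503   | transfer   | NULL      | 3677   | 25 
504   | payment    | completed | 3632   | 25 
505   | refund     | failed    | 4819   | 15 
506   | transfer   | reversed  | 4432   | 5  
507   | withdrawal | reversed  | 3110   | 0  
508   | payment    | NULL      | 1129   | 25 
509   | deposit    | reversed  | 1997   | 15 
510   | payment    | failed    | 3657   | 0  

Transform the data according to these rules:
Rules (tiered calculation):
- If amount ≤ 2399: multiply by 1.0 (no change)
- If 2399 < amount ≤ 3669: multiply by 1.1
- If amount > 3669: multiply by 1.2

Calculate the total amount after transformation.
41977.7

Step 1: Tier 1 (amount ≤ 2399): 2 records, sum = 3126 × 1.0 = 3126.0
Step 2: Tier 2 (2399 < amount ≤ 3669): 3 records, sum = 10399 × 1.1 = 11438.9
Step 3: Tier 3 (amount > 3669): 5 records, sum = 22844 × 1.2 = 27412.8
Step 4: Final sum = 3126.0 + 11438.9 + 27412.8 = 41977.7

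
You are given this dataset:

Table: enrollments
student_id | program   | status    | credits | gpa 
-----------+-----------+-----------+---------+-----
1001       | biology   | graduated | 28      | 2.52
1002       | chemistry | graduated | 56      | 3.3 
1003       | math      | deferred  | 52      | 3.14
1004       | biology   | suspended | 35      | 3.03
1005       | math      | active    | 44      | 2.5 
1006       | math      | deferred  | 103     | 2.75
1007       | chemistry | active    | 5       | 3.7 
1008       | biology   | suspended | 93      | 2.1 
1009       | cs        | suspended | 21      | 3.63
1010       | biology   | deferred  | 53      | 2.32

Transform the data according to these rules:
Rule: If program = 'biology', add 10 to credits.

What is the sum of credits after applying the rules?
530

Step 1: Count records where program = 'biology': 4
Step 2: Total bonus added: 4 × 10 = 40
Step 3: Original sum of credits: 490
Step 4: Final sum = 490 + 40 = 530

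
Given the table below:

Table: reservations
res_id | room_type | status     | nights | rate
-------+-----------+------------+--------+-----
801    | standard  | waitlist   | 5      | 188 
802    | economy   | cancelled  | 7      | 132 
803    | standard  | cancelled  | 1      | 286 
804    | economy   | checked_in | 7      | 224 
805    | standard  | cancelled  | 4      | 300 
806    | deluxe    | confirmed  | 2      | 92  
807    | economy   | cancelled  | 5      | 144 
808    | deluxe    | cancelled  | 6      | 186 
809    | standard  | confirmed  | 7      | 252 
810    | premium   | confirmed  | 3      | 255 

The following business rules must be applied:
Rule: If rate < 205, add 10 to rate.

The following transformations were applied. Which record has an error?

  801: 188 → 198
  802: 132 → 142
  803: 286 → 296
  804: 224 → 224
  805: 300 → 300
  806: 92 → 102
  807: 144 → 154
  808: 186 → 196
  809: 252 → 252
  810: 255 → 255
Record 803 has an error. The correct transformed value should be 286, not 296.

Step 1: Check each record against the rule
Step 2: Record 803 has rate = 286
Step 3: Since 286 >= 205, the bonus should not have been applied
Step 4: Correct value = 286, but claimed value = 296
Conclusion: Record 803 has the error.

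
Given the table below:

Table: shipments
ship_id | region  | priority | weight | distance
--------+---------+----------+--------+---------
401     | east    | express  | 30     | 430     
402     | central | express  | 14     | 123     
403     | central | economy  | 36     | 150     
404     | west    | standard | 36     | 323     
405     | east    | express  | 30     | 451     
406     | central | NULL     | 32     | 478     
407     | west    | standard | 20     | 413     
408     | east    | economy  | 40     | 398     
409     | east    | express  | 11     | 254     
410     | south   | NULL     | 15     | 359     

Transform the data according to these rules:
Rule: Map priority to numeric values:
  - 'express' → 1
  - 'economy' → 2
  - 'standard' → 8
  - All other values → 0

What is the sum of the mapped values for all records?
24

Step 1: Apply mapping to each record
Step 2: Count by status:
  'express': 4 records × 1 = 4
  'economy': 2 records × 2 = 4
  'standard': 2 records × 8 = 16
Step 3: Sum all mapped values = 24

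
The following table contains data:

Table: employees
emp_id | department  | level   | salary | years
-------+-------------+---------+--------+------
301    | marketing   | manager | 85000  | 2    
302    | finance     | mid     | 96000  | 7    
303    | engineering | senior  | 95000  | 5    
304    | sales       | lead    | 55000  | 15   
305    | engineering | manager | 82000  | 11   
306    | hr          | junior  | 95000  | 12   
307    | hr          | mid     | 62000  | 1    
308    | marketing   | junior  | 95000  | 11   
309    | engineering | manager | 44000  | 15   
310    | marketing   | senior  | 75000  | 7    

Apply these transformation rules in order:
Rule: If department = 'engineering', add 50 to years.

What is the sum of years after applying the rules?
236

Step 1: Count records where department = 'engineering': 3
Step 2: Total bonus added: 3 × 50 = 150
Step 3: Original sum of years: 86
Step 4: Final sum = 86 + 150 = 236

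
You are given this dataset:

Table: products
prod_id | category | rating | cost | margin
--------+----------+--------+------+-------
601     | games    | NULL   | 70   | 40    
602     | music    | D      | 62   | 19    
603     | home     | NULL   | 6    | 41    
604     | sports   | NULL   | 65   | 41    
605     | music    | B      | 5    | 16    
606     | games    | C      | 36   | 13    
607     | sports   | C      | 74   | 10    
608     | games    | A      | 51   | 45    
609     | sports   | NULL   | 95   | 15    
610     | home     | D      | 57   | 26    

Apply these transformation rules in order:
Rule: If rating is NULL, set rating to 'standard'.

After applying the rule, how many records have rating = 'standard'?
4

Step 1: Count records where rating IS NULL
Step 2: Found 4 records with NULL rating
Step 3: These records will have rating set to 'standard'
Step 4: Records already having rating = 'standard': 0
Step 5: Answer: 4 + 0 = 4 records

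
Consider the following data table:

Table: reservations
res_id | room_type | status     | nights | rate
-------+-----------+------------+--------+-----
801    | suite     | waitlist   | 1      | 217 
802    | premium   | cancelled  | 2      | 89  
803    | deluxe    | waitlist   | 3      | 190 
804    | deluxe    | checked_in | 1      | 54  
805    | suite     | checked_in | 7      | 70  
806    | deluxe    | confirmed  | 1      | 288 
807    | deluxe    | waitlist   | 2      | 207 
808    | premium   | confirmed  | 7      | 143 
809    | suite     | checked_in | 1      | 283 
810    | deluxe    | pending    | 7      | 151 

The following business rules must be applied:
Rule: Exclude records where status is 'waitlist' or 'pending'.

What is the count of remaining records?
6

Step 1: Count records to exclude
  - 3 (waitlist) + 1 (pending) = 4 records
Step 2: Total records: 10
Step 3: Remaining = 10 - 4 = 6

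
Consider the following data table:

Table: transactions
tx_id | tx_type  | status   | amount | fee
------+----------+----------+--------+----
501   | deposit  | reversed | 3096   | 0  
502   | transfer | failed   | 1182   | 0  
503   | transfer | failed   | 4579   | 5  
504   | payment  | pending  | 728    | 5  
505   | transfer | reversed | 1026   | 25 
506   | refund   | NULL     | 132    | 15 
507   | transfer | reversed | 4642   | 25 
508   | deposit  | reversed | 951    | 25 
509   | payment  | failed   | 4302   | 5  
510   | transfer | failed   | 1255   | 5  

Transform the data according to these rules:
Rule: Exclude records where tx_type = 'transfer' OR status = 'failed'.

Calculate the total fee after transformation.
45

Step 1: Find records where tx_type = 'transfer' OR status = 'failed'
Step 2: 6 records match, summing to 65
Step 3: Original sum: 110
Step 4: Remaining sum = 110 - 65 = 45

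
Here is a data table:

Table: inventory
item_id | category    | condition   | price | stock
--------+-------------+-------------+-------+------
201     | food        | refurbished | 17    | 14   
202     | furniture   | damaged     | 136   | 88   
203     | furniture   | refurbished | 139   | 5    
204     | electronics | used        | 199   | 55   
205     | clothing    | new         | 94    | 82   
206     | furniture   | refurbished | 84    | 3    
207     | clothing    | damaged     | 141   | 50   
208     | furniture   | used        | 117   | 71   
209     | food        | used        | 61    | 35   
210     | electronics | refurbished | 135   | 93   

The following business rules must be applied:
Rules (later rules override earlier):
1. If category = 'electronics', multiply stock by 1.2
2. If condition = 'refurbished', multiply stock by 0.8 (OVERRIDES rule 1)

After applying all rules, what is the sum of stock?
484.0

Step 1: Rule 2 takes priority for records with condition = 'refurbished'
  - 4 records: 115 × 0.8 = 92.0
Step 2: Rule 1 applies to remaining records with category = 'electronics'
  - 1 records: 55 × 1.2 = 66.0
Step 3: Other records unchanged: 326
Step 4: Final sum = 92.0 + 66.0 + 326 = 484.0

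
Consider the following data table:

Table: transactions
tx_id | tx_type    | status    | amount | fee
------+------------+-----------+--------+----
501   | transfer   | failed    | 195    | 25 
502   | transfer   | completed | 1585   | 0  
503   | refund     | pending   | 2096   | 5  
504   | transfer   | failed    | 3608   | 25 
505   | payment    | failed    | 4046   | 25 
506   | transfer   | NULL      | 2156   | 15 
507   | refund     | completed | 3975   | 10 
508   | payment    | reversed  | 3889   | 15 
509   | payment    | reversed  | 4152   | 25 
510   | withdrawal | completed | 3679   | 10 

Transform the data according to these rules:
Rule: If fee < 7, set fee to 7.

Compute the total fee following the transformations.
164

Step 1: 2 records have fee < 7
Step 2: These records originally summed to 5
Step 3: After setting to minimum: 2 × 7 = 14
Step 4: Unaffected records sum: 150
Step 5: Final sum = 14 + 150 = 164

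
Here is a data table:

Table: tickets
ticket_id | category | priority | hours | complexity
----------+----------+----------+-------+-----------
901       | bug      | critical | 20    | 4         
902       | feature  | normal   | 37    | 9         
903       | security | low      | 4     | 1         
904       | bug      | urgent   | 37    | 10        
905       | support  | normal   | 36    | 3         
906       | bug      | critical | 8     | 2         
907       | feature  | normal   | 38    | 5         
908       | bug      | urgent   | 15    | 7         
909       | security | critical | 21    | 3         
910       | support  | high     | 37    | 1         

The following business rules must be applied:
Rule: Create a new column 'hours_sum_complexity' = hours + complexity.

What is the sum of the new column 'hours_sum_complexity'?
298

Step 1: For each record, compute hours + complexity
Example calculations:
  20 + 4 = 24
  37 + 9 = 46
  4 + 1 = 5
  ...
Step 2: Sum all derived values
Step 3: Total = 298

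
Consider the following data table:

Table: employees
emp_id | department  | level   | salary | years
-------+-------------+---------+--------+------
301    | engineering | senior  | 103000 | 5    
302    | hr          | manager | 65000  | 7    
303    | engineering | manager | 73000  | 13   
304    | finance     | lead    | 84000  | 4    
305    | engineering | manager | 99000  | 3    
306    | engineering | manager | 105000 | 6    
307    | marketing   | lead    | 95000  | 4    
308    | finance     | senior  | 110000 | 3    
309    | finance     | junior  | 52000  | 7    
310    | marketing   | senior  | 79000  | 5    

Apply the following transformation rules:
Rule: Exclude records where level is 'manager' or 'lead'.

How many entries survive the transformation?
4

Step 1: Count records to exclude
  - 4 (manager) + 2 (lead) = 6 records
Step 2: Total records: 10
Step 3: Remaining = 10 - 6 = 4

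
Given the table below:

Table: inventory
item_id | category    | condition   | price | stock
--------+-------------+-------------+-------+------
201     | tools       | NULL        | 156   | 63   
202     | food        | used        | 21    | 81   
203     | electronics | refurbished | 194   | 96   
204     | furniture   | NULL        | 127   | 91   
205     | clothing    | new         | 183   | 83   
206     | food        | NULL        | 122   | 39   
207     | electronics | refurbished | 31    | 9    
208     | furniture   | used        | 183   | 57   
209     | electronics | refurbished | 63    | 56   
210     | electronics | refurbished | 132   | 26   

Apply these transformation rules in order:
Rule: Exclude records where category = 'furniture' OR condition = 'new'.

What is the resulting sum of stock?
370

Step 1: Find records where category = 'furniture' OR condition = 'new'
Step 2: 3 records match, summing to 231
Step 3: Original sum: 601
Step 4: Remaining sum = 601 - 231 = 370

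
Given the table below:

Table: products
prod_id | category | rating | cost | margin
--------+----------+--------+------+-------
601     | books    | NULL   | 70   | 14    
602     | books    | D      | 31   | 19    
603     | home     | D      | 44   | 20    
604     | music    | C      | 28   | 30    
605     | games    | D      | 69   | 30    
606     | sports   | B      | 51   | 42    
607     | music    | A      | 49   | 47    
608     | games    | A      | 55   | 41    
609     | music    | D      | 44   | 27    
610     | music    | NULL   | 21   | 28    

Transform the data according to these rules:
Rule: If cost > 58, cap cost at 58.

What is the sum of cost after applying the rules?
439

Step 1: 2 records have cost > 58
Step 2: These records originally summed to 139
Step 3: After capping: 2 × 58 = 116
Step 4: Unaffected records sum: 323
Step 5: Final sum = 116 + 323 = 439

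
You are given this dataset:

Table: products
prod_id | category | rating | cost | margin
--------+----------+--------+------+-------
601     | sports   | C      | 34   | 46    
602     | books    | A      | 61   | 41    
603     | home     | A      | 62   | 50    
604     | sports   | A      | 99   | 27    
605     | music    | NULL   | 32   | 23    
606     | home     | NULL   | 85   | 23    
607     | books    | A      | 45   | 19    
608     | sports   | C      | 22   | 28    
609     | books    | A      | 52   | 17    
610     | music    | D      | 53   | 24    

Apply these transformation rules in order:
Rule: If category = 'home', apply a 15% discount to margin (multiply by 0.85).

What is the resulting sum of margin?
287.05

Step 1: Records with category = 'home' have total margin = 73
Step 2: Apply multiplier: 73 × 0.85 = 62.05
Step 3: Other records total: 225
Step 4: Final sum = 62.05 + 225 = 287.05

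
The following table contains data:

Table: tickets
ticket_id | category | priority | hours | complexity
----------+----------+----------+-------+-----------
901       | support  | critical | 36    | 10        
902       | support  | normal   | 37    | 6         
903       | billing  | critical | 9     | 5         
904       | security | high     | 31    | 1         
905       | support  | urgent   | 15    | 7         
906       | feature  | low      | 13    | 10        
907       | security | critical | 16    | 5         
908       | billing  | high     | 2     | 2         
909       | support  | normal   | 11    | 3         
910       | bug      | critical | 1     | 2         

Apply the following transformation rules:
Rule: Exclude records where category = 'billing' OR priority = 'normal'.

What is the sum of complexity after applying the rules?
35

Step 1: Find records where category = 'billing' OR priority = 'normal'
Step 2: 4 records match, summing to 16
Step 3: Original sum: 51
Step 4: Remaining sum = 51 - 16 = 35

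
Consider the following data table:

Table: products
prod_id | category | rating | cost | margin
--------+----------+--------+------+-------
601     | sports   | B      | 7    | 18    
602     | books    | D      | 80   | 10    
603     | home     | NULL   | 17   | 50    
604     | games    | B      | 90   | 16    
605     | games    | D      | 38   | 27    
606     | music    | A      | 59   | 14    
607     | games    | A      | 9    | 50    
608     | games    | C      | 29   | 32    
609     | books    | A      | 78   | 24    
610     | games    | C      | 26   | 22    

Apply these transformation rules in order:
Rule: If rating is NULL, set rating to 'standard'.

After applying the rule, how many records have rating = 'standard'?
1

Step 1: Count records where rating IS NULL
Step 2: Found 1 records with NULL rating
Step 3: These records will have rating set to 'standard'
Step 4: Records already having rating = 'standard': 0
Step 5: Answer: 1 + 0 = 1 records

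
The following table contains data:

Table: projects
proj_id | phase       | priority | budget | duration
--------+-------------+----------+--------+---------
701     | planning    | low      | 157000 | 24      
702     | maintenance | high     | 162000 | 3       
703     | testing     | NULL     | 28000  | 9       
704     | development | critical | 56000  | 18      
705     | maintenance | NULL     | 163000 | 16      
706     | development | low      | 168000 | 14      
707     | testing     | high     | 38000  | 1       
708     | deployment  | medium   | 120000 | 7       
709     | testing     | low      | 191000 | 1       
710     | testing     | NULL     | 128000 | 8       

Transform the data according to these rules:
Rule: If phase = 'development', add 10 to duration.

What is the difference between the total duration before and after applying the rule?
20

Step 1: Original sum of duration = 101
Step 2: 2 records have phase = 'development'
Step 3: Each affected record changes by 10
Step 4: Total change = 2 × 10 = 20
Step 5: New sum = 101 + 20 = 121
Step 6: Difference = |121 - 101| = 20
        (Sum increased by 20)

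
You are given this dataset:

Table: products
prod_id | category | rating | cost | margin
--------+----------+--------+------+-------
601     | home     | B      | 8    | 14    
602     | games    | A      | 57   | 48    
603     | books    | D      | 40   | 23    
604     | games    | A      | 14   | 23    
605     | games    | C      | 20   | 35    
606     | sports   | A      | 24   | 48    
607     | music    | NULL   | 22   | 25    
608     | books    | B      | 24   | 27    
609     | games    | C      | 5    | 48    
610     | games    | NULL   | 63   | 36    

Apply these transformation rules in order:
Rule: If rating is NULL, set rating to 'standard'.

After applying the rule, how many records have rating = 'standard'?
2

Step 1: Count records where rating IS NULL
Step 2: Found 2 records with NULL rating
Step 3: These records will have rating set to 'standard'
Step 4: Records already having rating = 'standard': 0
Step 5: Answer: 2 + 0 = 2 records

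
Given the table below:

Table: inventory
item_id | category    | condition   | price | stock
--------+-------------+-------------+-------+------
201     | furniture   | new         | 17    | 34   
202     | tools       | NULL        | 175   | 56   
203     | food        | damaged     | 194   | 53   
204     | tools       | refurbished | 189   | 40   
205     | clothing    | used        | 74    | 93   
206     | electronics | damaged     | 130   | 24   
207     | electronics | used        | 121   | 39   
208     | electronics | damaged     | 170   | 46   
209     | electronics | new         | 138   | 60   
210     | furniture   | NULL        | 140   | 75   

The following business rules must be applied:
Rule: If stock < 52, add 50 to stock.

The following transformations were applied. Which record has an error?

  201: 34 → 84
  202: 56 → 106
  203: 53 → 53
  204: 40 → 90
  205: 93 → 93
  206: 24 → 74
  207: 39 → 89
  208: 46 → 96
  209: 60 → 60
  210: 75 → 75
Record 202 has an error. The correct transformed value should be 56, not 106.

Step 1: Check each record against the rule
Step 2: Record 202 has stock = 56
Step 3: Since 56 >= 52, the bonus should not have been applied
Step 4: Correct value = 56, but claimed value = 106
Conclusion: Record 202 has the error.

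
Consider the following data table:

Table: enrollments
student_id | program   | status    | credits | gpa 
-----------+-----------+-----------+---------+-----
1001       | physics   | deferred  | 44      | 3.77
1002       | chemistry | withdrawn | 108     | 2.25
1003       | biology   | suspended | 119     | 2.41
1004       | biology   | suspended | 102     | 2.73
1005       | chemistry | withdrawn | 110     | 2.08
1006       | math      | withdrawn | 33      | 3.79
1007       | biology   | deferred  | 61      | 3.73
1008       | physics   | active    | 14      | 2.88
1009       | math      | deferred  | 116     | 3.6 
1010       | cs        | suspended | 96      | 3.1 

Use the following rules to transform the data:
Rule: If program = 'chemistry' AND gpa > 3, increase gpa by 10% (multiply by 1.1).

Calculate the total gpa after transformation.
30.34

Step 1: Find records where program = 'chemistry' AND gpa > 3
Step 2: 0 records match, summing to 0
Step 3: After multiplier: 0 × 1.1 = 0.0
Step 4: Unaffected records sum: 30.34
Step 5: Final sum = 0.0 + 30.34 = 30.34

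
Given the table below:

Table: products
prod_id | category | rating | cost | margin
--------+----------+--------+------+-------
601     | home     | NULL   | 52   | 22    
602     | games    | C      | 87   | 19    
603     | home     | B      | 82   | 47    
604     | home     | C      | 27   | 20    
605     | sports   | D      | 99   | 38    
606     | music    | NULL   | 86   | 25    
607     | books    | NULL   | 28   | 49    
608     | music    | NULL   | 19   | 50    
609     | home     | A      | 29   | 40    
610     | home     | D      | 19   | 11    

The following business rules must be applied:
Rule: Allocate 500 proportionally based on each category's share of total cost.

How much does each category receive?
books: 26.52, games: 82.39, home: 197.92, music: 99.43, sports: 93.75

Step 1: Calculate total cost = 528
Step 2: Calculate each category's proportion:
  books: 28/528 = 5.30% → 26.52
  games: 87/528 = 16.48% → 82.39
  home: 209/528 = 39.58% → 197.92
  music: 105/528 = 19.89% → 99.43
  sports: 99/528 = 18.75% → 93.75
Step 3: Verify: sum of allocations ≈ 500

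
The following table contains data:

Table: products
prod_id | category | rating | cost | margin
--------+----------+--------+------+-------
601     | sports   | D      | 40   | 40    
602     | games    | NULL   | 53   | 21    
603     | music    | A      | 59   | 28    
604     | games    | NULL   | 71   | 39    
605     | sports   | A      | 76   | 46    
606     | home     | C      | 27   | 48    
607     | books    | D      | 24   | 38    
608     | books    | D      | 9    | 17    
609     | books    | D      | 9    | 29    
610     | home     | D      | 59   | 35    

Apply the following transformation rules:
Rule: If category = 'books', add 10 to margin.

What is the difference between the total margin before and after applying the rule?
30

Step 1: Original sum of margin = 341
Step 2: 3 records have category = 'books'
Step 3: Each affected record changes by 10
Step 4: Total change = 3 × 10 = 30
Step 5: New sum = 341 + 30 = 371
Step 6: Difference = |371 - 341| = 30
        (Sum increased by 30)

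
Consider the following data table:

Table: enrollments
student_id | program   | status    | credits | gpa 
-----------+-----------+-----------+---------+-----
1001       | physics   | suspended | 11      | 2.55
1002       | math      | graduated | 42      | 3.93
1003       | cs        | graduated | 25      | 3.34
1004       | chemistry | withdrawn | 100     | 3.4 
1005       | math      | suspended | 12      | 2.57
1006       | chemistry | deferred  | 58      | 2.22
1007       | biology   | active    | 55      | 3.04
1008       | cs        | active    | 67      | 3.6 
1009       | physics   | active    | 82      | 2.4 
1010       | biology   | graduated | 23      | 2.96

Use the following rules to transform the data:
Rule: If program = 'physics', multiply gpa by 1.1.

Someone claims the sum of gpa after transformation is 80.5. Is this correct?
No, the correct result is 30.5.

Step 1: Calculate the correct sum after transformation
Step 2: Apply multiplier 1.1 to records where program = 'physics'
Step 3: Correct result = 30.5
Step 4: Claimed result = 80.5
Step 5: 30.5 ≠ 80.5
Conclusion: The claimed result is incorrect. The correct answer is 30.5.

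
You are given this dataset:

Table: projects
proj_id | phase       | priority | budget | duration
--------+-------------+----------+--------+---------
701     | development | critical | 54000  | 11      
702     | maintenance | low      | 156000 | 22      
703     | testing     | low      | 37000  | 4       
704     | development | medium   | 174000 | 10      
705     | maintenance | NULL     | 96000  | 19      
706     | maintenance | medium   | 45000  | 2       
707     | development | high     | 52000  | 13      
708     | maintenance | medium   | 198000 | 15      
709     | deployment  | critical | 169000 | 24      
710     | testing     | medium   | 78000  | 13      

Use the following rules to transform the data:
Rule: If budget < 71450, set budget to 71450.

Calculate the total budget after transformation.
1156800

Step 1: 4 records have budget < 71450
Step 2: These records originally summed to 188000
Step 3: After setting to minimum: 4 × 71450 = 285800
Step 4: Unaffected records sum: 871000
Step 5: Final sum = 285800 + 871000 = 1156800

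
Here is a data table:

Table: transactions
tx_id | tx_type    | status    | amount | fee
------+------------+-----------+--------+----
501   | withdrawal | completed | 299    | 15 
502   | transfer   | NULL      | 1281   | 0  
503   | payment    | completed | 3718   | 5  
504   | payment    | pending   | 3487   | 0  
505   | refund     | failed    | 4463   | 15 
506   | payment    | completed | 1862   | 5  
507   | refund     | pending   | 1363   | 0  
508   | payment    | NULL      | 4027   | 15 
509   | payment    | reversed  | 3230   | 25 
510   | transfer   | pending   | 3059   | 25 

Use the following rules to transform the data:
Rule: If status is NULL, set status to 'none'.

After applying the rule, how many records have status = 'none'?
2

Step 1: Count records where status IS NULL
Step 2: Found 2 records with NULL status
Step 3: These records will have status set to 'none'
Step 4: Records already having status = 'none': 0
Step 5: Answer: 2 + 0 = 2 records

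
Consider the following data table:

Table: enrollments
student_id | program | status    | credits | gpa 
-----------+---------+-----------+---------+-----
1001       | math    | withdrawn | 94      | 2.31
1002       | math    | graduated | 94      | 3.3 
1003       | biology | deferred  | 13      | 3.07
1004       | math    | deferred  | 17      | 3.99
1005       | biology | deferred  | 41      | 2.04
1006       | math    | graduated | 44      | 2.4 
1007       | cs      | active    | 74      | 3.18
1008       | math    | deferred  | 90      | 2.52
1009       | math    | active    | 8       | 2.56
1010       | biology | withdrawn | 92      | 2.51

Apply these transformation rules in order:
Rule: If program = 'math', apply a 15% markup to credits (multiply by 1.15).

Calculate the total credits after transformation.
619.05

Step 1: Records with program = 'math' have total credits = 347
Step 2: Apply multiplier: 347 × 1.15 = 399.05
Step 3: Other records total: 220
Step 4: Final sum = 399.05 + 220 = 619.05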